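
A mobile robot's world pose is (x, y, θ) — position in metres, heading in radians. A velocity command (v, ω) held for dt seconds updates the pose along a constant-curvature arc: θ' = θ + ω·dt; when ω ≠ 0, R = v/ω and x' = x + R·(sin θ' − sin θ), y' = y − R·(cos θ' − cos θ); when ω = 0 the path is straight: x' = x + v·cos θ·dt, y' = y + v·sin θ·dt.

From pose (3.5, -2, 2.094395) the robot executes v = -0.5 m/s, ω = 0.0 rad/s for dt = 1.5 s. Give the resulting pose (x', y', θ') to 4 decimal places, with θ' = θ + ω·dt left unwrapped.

(3.8750, -2.6495, 2.0944)

θ' = 2.0944 + 0.0·1.5 = 2.0944
ω = 0 → straight: x' = 3.5 + -0.5·cos(2.0944)·1.5 = 3.8750
y' = -2 + -0.5·sin(2.0944)·1.5 = -2.6495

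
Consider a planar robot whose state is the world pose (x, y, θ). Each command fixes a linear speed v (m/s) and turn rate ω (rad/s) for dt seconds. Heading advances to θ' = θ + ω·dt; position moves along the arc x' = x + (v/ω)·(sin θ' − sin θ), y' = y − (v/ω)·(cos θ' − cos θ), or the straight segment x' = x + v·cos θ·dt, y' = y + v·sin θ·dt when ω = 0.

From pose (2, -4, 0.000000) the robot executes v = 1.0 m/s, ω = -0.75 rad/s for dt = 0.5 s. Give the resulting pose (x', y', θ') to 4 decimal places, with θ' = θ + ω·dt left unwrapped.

θ' = 0.0000 + -0.75·0.5 = -0.3750
R = v/ω = 1.0/-0.75 = -1.3333
x' = 2 + -1.3333·(sin -0.3750 − sin 0.0000) = 2.4884
y' = -4 − -1.3333·(cos -0.3750 − cos 0.0000) = -4.0927

(2.4884, -4.0927, -0.3750)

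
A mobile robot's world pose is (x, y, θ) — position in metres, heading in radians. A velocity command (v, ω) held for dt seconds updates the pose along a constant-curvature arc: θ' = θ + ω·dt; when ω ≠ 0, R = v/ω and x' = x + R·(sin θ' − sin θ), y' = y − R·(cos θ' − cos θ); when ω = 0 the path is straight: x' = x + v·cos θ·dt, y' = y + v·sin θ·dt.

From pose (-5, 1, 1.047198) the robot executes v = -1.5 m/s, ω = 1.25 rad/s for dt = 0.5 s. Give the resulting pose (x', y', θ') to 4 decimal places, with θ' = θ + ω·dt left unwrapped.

(-5.1546, 0.2785, 1.6722)

θ' = 1.0472 + 1.25·0.5 = 1.6722
R = v/ω = -1.5/1.25 = -1.2000
x' = -5 + -1.2000·(sin 1.6722 − sin 1.0472) = -5.1546
y' = 1 − -1.2000·(cos 1.6722 − cos 1.0472) = 0.2785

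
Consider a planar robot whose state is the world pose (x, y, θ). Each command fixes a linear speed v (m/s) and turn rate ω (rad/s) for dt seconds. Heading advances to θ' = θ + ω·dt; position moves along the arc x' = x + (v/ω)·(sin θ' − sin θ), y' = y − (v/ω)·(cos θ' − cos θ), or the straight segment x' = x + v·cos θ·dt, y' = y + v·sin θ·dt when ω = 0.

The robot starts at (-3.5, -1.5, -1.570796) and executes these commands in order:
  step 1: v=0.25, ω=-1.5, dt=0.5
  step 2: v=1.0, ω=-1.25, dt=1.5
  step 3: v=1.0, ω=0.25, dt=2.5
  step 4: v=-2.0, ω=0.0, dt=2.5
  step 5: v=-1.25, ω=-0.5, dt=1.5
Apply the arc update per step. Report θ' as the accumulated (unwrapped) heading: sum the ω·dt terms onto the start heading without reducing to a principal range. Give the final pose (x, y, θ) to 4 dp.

(-0.8222, -3.2017, -4.3208)

step 1: θ'=-2.3208 (R=-0.1667) → pose (-3.5447, -1.6136, -2.3208)
step 2: θ'=-4.1958 (R=-0.8000) → pose (-4.8257, -1.4634, -4.1958)
step 3: θ'=-3.5708 (R=4.0000) → pose (-6.6391, 0.1981, -3.5708)
step 4: θ'=-3.5708 (straight) → pose (-2.0926, -1.8827, -3.5708)
step 5: θ'=-4.3208 (R=2.5000) → pose (-0.8222, -3.2017, -4.3208)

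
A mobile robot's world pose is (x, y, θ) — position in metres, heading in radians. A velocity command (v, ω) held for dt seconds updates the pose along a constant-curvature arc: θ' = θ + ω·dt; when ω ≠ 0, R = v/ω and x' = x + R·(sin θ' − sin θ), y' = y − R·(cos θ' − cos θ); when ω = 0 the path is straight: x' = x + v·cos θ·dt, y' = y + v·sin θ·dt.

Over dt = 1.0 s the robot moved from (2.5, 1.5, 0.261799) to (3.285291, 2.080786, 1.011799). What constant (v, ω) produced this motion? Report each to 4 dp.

v = 1.0000, ω = 0.7500

Δθ = 1.011799 − 0.261799 = 0.750000
ω = Δθ/dt = 0.750000/1.0 = 0.7500
R = Δx/(sin θ' − sin θ) = 1.3333
v = R·ω = 1.3333·0.7500 = 1.0000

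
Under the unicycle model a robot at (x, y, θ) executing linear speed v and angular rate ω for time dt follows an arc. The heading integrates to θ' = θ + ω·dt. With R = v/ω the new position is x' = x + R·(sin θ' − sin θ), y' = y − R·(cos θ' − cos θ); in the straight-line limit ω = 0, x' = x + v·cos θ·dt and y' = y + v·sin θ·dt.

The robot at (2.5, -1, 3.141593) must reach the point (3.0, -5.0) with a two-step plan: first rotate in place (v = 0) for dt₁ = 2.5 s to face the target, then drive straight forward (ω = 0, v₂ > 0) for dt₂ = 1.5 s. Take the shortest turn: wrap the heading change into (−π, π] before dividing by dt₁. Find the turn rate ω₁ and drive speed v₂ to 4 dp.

heading to target = atan2(-5−-1, 3−2.5) = -1.4464
Δθ = wrap(-1.4464 − 3.1416) = 1.6952; ω₁ = Δθ/dt₁ = 0.6781
distance = √((3−2.5)² + (-5−-1)²) = 4.0311; v₂ = distance/dt₂ = 2.6874

ω₁ = 0.6781, v₂ = 2.6874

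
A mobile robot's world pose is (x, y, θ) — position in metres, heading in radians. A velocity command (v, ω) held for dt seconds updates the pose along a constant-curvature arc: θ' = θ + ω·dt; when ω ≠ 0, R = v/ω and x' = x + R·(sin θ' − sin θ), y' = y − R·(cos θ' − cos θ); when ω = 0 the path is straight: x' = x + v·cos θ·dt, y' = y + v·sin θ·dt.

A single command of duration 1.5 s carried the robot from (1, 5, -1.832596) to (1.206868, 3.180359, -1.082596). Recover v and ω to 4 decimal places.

Δθ = -1.082596 − -1.832596 = 0.750000
ω = Δθ/dt = 0.750000/1.5 = 0.5000
R = −Δy/(cos θ' − cos θ) = 2.5000
v = R·ω = 2.5000·0.5000 = 1.2500

v = 1.2500, ω = 0.5000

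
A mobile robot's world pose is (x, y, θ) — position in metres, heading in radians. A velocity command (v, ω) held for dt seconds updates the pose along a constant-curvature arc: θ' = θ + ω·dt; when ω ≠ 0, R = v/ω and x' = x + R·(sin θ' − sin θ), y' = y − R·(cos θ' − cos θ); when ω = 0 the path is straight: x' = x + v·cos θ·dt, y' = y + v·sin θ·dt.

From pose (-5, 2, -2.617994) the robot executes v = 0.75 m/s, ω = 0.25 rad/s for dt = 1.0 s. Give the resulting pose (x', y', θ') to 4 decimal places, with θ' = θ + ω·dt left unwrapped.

(-5.5961, 1.5481, -2.3680)

θ' = -2.6180 + 0.25·1.0 = -2.3680
R = v/ω = 0.75/0.25 = 3.0000
x' = -5 + 3.0000·(sin -2.3680 − sin -2.6180) = -5.5961
y' = 2 − 3.0000·(cos -2.3680 − cos -2.6180) = 1.5481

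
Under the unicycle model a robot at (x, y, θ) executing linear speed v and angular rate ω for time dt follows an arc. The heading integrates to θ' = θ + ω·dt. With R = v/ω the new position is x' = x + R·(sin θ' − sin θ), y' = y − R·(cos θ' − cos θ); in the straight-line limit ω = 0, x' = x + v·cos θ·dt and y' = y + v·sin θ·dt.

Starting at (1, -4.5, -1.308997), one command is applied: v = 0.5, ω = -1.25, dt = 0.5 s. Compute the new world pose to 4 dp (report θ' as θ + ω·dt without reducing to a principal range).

θ' = -1.3090 + -1.25·0.5 = -1.9340
R = v/ω = 0.5/-1.25 = -0.4000
x' = 1 + -0.4000·(sin -1.9340 − sin -1.3090) = 0.9875
y' = -4.5 − -0.4000·(cos -1.9340 − cos -1.3090) = -4.7456

(0.9875, -4.7456, -1.9340)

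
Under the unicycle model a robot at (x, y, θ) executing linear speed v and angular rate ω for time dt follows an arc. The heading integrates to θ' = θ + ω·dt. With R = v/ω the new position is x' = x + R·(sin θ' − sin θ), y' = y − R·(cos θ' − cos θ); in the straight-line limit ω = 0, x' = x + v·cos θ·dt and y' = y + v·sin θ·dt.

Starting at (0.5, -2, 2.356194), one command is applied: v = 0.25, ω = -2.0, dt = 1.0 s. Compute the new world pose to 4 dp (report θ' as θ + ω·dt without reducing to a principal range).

θ' = 2.3562 + -2.0·1.0 = 0.3562
R = v/ω = 0.25/-2.0 = -0.1250
x' = 0.5 + -0.1250·(sin 0.3562 − sin 2.3562) = 0.5448
y' = -2 − -0.1250·(cos 0.3562 − cos 2.3562) = -1.7945

(0.5448, -1.7945, 0.3562)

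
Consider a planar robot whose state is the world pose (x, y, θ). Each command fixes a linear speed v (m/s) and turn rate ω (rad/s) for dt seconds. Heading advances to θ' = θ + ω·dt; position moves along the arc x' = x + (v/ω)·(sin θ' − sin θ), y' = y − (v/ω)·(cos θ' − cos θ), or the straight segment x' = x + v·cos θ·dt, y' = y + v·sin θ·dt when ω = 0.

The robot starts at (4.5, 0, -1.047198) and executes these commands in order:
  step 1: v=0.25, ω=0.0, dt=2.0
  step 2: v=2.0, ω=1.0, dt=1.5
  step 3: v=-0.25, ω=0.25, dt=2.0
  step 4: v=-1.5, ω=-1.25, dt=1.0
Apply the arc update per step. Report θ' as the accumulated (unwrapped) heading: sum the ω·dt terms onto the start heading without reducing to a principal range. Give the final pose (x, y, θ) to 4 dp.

(5.6500, -2.0034, -0.2972)

step 1: θ'=-1.0472 (straight) → pose (4.7500, -0.4330, -1.0472)
step 2: θ'=0.4528 (R=2.0000) → pose (7.3570, -1.2315, 0.4528)
step 3: θ'=0.9528 (R=-1.0000) → pose (6.9795, -1.5513, 0.9528)
step 4: θ'=-0.2972 (R=1.2000) → pose (5.6500, -2.0034, -0.2972)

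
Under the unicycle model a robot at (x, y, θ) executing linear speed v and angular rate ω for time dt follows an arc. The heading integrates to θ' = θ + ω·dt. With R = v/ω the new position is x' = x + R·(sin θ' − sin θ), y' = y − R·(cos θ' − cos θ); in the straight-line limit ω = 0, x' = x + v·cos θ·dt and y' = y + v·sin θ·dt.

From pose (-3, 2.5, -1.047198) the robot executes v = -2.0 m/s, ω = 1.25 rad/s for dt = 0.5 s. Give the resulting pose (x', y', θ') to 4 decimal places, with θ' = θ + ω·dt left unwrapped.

θ' = -1.0472 + 1.25·0.5 = -0.4222
R = v/ω = -2.0/1.25 = -1.6000
x' = -3 + -1.6000·(sin -0.4222 − sin -1.0472) = -3.7300
y' = 2.5 − -1.6000·(cos -0.4222 − cos -1.0472) = 3.1595

(-3.7300, 3.1595, -0.4222)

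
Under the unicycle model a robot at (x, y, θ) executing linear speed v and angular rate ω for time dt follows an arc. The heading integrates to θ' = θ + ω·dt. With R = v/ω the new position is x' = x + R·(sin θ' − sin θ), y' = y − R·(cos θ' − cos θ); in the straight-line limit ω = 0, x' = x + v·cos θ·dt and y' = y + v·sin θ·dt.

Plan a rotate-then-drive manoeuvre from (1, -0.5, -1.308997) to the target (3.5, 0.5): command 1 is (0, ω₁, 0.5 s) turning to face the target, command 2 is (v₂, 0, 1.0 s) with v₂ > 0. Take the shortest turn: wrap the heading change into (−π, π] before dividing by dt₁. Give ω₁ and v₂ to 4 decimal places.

ω₁ = 3.3790, v₂ = 2.6926

heading to target = atan2(0.5−-0.5, 3.5−1) = 0.3805
Δθ = wrap(0.3805 − -1.3090) = 1.6895; ω₁ = Δθ/dt₁ = 3.3790
distance = √((3.5−1)² + (0.5−-0.5)²) = 2.6926; v₂ = distance/dt₂ = 2.6926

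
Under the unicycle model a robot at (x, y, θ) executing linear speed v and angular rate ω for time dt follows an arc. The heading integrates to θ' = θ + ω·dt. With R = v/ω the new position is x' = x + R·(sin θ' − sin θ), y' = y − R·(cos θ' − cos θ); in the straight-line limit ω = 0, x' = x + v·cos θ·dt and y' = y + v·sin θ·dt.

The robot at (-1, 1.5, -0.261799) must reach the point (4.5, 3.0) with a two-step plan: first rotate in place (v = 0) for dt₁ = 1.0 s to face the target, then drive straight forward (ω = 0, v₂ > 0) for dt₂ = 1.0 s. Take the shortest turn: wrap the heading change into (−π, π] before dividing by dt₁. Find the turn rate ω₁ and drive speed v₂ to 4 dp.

heading to target = atan2(3−1.5, 4.5−-1) = 0.2663
Δθ = wrap(0.2663 − -0.2618) = 0.5281; ω₁ = Δθ/dt₁ = 0.5281
distance = √((4.5−-1)² + (3−1.5)²) = 5.7009; v₂ = distance/dt₂ = 5.7009

ω₁ = 0.5281, v₂ = 5.7009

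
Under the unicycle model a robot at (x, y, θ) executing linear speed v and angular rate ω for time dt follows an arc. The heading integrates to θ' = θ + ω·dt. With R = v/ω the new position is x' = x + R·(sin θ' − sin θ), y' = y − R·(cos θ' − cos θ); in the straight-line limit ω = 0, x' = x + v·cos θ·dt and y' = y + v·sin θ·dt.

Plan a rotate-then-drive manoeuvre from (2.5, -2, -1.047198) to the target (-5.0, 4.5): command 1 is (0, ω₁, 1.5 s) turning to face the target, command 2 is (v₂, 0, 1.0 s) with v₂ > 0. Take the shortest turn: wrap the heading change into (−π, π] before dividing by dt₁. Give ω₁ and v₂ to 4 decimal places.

heading to target = atan2(4.5−-2, -5−2.5) = 2.4275
Δθ = wrap(2.4275 − -1.0472) = -2.8085; ω₁ = Δθ/dt₁ = -1.8723
distance = √((-5−2.5)² + (4.5−-2)²) = 9.9247; v₂ = distance/dt₂ = 9.9247

ω₁ = -1.8723, v₂ = 9.9247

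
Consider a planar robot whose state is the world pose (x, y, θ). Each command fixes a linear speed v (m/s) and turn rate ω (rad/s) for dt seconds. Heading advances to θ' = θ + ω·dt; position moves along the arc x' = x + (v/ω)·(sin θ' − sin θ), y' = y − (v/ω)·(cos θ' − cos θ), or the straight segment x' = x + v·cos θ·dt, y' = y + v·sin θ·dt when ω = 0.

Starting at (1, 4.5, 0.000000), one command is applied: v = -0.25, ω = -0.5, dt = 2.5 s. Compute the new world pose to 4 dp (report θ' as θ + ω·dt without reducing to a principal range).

θ' = 0.0000 + -0.5·2.5 = -1.2500
R = v/ω = -0.25/-0.5 = 0.5000
x' = 1 + 0.5000·(sin -1.2500 − sin 0.0000) = 0.5255
y' = 4.5 − 0.5000·(cos -1.2500 − cos 0.0000) = 4.8423

(0.5255, 4.8423, -1.2500)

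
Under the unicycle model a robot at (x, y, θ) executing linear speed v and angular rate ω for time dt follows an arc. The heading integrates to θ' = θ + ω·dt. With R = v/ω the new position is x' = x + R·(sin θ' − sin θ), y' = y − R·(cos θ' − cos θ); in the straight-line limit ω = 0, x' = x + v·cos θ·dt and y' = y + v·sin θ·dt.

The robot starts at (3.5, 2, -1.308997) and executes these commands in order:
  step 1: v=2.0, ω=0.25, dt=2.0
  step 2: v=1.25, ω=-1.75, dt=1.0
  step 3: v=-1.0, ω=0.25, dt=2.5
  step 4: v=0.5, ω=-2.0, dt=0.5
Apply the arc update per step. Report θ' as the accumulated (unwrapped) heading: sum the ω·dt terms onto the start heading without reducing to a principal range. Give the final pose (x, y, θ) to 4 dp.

step 1: θ'=-0.8090 (R=8.0000) → pose (5.4386, -1.4512, -0.8090)
step 2: θ'=-2.5590 (R=-0.7143) → pose (5.3148, -2.5407, -2.5590)
step 3: θ'=-1.9340 (R=-4.0000) → pose (6.8531, -0.6216, -1.9340)
step 4: θ'=-2.9340 (R=-0.2500) → pose (6.6709, -0.7775, -2.9340)

(6.6709, -0.7775, -2.9340)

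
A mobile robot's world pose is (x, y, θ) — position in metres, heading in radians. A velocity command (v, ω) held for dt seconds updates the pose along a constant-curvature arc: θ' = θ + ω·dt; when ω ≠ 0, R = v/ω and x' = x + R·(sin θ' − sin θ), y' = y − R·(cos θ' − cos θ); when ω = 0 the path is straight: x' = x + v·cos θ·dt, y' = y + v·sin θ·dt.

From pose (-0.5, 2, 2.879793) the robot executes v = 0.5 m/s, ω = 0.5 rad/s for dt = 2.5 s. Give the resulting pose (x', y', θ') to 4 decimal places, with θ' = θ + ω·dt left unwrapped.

(-1.5939, 1.5843, 4.1298)

θ' = 2.8798 + 0.5·2.5 = 4.1298
R = v/ω = 0.5/0.5 = 1.0000
x' = -0.5 + 1.0000·(sin 4.1298 − sin 2.8798) = -1.5939
y' = 2 − 1.0000·(cos 4.1298 − cos 2.8798) = 1.5843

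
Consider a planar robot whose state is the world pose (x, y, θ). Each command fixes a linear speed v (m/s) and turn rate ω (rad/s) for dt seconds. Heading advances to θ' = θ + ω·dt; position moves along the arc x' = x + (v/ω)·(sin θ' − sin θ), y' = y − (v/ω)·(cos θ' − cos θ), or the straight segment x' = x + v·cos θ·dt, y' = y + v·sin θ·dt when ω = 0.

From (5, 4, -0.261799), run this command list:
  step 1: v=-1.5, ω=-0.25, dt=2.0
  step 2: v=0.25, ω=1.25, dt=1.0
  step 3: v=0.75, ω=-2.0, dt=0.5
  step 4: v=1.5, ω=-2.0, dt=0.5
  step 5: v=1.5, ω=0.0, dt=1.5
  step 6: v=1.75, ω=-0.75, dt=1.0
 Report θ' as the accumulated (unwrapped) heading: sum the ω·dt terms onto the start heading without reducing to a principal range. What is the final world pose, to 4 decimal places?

(2.9858, 0.9374, -2.2618)

step 1: θ'=-0.7618 (R=6.0000) → pose (2.4116, 5.4540, -0.7618)
step 2: θ'=0.4882 (R=0.2000) → pose (2.6434, 5.4221, 0.4882)
step 3: θ'=-0.5118 (R=-0.3750) → pose (3.0030, 5.4178, -0.5118)
step 4: θ'=-1.5118 (R=-0.7500) → pose (3.3843, 4.8081, -1.5118)
step 5: θ'=-1.5118 (straight) → pose (3.5170, 2.5621, -1.5118)
step 6: θ'=-2.2618 (R=-2.3333) → pose (2.9858, 0.9374, -2.2618)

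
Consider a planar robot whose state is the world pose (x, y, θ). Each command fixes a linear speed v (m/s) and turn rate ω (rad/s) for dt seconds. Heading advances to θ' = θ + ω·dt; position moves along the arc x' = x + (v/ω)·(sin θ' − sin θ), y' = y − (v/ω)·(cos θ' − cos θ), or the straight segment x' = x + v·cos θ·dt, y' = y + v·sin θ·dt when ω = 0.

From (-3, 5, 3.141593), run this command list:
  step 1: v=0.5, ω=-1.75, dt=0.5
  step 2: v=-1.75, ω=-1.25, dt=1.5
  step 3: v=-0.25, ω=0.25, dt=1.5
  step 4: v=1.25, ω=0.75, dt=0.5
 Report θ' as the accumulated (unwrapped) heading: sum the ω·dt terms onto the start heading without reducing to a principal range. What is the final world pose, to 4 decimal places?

(-3.7122, 3.2140, 1.1416)

step 1: θ'=2.2666 (R=-0.2857) → pose (-3.2193, 5.1026, 2.2666)
step 2: θ'=0.3916 (R=1.4000) → pose (-3.7595, 2.9112, 0.3916)
step 3: θ'=0.7666 (R=-1.0000) → pose (-4.0716, 2.7071, 0.7666)
step 4: θ'=1.1416 (R=1.6667) → pose (-3.7122, 3.2140, 1.1416)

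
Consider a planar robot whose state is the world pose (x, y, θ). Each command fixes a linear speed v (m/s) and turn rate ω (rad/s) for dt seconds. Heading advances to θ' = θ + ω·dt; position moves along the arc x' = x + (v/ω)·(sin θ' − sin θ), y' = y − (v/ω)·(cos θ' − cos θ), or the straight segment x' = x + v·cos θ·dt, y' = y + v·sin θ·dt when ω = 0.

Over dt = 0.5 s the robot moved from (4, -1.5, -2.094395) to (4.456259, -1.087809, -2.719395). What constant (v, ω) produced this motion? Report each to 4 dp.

v = -1.2500, ω = -1.2500

Δθ = -2.719395 − -2.094395 = -0.625000
ω = Δθ/dt = -0.625000/0.5 = -1.2500
R = Δx/(sin θ' − sin θ) = 1.0000
v = R·ω = 1.0000·-1.2500 = -1.2500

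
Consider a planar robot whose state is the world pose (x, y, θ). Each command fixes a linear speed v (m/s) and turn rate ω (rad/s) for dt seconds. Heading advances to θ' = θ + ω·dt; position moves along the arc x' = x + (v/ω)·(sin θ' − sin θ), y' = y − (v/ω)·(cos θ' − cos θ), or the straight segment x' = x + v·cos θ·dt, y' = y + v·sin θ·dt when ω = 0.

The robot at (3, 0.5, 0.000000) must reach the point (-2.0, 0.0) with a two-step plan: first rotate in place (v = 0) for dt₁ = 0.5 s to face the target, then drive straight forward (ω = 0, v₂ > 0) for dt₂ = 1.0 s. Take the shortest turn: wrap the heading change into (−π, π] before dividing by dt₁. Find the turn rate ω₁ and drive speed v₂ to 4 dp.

heading to target = atan2(0−0.5, -2−3) = -3.0419
Δθ = wrap(-3.0419 − 0.0000) = -3.0419; ω₁ = Δθ/dt₁ = -6.0838
distance = √((-2−3)² + (0−0.5)²) = 5.0249; v₂ = distance/dt₂ = 5.0249

ω₁ = -6.0838, v₂ = 5.0249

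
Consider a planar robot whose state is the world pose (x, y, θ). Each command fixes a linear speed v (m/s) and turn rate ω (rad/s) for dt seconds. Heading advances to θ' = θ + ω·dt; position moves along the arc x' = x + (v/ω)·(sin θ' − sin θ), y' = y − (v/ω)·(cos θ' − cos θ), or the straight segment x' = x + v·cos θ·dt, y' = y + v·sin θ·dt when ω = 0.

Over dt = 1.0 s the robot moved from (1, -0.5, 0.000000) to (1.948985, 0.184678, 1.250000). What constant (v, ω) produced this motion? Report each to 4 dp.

Δθ = 1.250000 − 0.000000 = 1.250000
ω = Δθ/dt = 1.250000/1.0 = 1.2500
R = Δx/(sin θ' − sin θ) = 1.0000
v = R·ω = 1.0000·1.2500 = 1.2500

v = 1.2500, ω = 1.2500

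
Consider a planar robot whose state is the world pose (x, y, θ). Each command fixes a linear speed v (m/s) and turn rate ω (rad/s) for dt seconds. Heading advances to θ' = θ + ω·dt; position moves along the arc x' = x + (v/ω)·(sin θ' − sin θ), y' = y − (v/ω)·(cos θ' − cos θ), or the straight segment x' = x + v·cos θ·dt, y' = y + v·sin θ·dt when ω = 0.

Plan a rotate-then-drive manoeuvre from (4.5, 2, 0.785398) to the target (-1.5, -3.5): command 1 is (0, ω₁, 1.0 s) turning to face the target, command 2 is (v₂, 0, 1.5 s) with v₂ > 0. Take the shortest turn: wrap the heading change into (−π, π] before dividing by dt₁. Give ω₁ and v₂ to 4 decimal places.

ω₁ = 3.0981, v₂ = 5.4263

heading to target = atan2(-3.5−2, -1.5−4.5) = -2.3996
Δθ = wrap(-2.3996 − 0.7854) = 3.0981; ω₁ = Δθ/dt₁ = 3.0981
distance = √((-1.5−4.5)² + (-3.5−2)²) = 8.1394; v₂ = distance/dt₂ = 5.4263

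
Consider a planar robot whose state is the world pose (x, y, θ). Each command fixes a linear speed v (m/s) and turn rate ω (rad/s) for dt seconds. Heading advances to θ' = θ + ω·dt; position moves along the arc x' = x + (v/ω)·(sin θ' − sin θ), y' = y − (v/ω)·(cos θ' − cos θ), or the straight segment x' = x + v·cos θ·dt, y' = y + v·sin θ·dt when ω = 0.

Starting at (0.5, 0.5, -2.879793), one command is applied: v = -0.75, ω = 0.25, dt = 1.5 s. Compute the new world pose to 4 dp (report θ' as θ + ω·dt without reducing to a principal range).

θ' = -2.8798 + 0.25·1.5 = -2.5048
R = v/ω = -0.75/0.25 = -3.0000
x' = 0.5 + -3.0000·(sin -2.5048 − sin -2.8798) = 1.5074
y' = 0.5 − -3.0000·(cos -2.5048 − cos -2.8798) = 0.9858

(1.5074, 0.9858, -2.5048)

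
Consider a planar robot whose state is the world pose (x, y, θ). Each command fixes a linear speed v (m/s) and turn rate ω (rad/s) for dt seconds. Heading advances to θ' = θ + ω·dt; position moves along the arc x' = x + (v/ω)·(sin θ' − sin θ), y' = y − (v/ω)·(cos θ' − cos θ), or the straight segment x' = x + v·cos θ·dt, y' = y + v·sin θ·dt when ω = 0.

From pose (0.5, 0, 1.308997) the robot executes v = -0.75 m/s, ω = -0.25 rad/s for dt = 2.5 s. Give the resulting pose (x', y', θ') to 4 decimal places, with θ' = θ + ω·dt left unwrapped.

θ' = 1.3090 + -0.25·2.5 = 0.6840
R = v/ω = -0.75/-0.25 = 3.0000
x' = 0.5 + 3.0000·(sin 0.6840 − sin 1.3090) = -0.5021
y' = 0 − 3.0000·(cos 0.6840 − cos 1.3090) = -1.5487

(-0.5021, -1.5487, 0.6840)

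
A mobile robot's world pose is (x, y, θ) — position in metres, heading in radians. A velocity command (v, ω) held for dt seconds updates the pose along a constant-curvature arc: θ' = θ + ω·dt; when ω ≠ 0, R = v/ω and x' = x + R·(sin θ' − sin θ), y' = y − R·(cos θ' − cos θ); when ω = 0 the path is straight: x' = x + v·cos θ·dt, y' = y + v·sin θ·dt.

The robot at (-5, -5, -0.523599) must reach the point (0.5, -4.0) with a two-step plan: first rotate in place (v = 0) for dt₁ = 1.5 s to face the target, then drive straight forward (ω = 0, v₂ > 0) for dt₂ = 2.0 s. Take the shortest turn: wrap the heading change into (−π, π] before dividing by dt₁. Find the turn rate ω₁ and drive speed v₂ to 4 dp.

ω₁ = 0.4690, v₂ = 2.7951

heading to target = atan2(-4−-5, 0.5−-5) = 0.1799
Δθ = wrap(0.1799 − -0.5236) = 0.7035; ω₁ = Δθ/dt₁ = 0.4690
distance = √((0.5−-5)² + (-4−-5)²) = 5.5902; v₂ = distance/dt₂ = 2.7951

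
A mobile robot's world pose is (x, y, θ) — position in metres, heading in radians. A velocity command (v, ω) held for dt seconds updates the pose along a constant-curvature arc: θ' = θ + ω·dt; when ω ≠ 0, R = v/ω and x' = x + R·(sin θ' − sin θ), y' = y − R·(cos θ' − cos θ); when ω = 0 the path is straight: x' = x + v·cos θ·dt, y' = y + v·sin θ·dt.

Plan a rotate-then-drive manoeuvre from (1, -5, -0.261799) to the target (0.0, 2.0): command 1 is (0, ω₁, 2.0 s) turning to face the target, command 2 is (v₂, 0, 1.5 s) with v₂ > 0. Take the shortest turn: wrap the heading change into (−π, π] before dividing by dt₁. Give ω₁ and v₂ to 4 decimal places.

ω₁ = 0.9872, v₂ = 4.7140

heading to target = atan2(2−-5, 0−1) = 1.7127
Δθ = wrap(1.7127 − -0.2618) = 1.9745; ω₁ = Δθ/dt₁ = 0.9872
distance = √((0−1)² + (2−-5)²) = 7.0711; v₂ = distance/dt₂ = 4.7140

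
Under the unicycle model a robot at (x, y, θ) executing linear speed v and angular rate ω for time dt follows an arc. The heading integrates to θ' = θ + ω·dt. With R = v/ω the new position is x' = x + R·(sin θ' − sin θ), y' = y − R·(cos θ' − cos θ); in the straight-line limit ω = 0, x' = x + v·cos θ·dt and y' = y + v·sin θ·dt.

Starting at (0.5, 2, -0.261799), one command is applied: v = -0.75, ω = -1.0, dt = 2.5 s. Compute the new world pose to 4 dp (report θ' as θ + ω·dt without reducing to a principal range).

θ' = -0.2618 + -1.0·2.5 = -2.7618
R = v/ω = -0.75/-1.0 = 0.7500
x' = 0.5 + 0.7500·(sin -2.7618 − sin -0.2618) = 0.4161
y' = 2 − 0.7500·(cos -2.7618 − cos -0.2618) = 3.4210

(0.4161, 3.4210, -2.7618)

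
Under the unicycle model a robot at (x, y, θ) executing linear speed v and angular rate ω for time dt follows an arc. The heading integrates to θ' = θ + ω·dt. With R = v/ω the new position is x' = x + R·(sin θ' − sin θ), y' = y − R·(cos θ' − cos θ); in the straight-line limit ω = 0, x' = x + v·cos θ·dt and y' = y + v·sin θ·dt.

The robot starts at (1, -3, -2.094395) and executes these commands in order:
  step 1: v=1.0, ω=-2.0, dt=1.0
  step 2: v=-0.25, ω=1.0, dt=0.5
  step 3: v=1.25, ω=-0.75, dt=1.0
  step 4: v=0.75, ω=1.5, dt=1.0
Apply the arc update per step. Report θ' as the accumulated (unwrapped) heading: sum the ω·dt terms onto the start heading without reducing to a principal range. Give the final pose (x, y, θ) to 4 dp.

step 1: θ'=-4.0944 (R=-0.5000) → pose (0.1595, -3.0397, -4.0944)
step 2: θ'=-3.5944 (R=-0.2500) → pose (0.2539, -3.1197, -3.5944)
step 3: θ'=-4.3444 (R=-1.6667) → pose (-0.5721, -2.2205, -4.3444)
step 4: θ'=-2.8444 (R=0.5000) → pose (-1.1850, -1.9223, -2.8444)

(-1.1850, -1.9223, -2.8444)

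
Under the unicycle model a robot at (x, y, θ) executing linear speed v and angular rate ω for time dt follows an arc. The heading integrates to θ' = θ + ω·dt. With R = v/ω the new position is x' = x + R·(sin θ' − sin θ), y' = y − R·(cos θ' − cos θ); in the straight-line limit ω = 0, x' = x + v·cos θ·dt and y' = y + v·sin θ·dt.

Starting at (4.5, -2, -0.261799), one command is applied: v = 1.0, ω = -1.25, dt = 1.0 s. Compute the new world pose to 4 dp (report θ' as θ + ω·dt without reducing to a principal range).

(5.0916, -2.7256, -1.5118)

θ' = -0.2618 + -1.25·1.0 = -1.5118
R = v/ω = 1.0/-1.25 = -0.8000
x' = 4.5 + -0.8000·(sin -1.5118 − sin -0.2618) = 5.0916
y' = -2 − -0.8000·(cos -1.5118 − cos -0.2618) = -2.7256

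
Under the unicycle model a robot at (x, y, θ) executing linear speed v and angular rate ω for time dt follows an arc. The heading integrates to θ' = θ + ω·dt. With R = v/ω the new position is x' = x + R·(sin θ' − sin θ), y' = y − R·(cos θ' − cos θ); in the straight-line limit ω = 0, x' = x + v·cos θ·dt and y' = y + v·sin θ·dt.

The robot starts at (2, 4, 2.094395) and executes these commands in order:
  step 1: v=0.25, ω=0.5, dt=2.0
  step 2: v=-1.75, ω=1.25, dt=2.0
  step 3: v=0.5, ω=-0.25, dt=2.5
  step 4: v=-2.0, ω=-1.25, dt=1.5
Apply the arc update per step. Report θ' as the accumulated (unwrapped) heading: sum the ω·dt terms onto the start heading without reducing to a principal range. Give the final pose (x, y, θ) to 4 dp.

(4.8325, 7.6980, 3.0944)

step 1: θ'=3.0944 (R=0.5000) → pose (1.5906, 4.2494, 3.0944)
step 2: θ'=5.5944 (R=-1.4000) → pose (2.5465, 6.7287, 5.5944)
step 3: θ'=4.9694 (R=-2.0000) → pose (3.2096, 5.6930, 4.9694)
step 4: θ'=3.0944 (R=1.6000) → pose (4.8325, 7.6980, 3.0944)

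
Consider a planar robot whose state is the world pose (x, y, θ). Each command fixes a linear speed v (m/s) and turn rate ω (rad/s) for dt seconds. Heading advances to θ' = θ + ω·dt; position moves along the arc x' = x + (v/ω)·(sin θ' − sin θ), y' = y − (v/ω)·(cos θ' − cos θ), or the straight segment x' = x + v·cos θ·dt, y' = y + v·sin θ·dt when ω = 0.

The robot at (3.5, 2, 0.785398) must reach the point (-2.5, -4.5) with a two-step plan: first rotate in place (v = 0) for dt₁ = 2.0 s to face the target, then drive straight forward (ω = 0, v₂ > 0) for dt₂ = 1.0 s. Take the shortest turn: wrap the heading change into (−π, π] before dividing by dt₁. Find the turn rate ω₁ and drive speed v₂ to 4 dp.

heading to target = atan2(-4.5−2, -2.5−3.5) = -2.3162
Δθ = wrap(-2.3162 − 0.7854) = -3.1016; ω₁ = Δθ/dt₁ = -1.5508
distance = √((-2.5−3.5)² + (-4.5−2)²) = 8.8459; v₂ = distance/dt₂ = 8.8459

ω₁ = -1.5508, v₂ = 8.8459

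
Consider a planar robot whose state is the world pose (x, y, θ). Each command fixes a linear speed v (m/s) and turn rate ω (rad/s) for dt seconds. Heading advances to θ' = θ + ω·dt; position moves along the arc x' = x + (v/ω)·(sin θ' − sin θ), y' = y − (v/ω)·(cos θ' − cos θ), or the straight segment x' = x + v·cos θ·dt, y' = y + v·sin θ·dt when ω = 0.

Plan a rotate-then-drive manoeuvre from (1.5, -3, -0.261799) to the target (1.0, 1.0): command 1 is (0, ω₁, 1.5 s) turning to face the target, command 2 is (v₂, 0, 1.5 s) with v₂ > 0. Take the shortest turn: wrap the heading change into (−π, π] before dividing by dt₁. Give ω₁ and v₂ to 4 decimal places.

ω₁ = 1.3046, v₂ = 2.6874

heading to target = atan2(1−-3, 1−1.5) = 1.6952
Δθ = wrap(1.6952 − -0.2618) = 1.9570; ω₁ = Δθ/dt₁ = 1.3046
distance = √((1−1.5)² + (1−-3)²) = 4.0311; v₂ = distance/dt₂ = 2.6874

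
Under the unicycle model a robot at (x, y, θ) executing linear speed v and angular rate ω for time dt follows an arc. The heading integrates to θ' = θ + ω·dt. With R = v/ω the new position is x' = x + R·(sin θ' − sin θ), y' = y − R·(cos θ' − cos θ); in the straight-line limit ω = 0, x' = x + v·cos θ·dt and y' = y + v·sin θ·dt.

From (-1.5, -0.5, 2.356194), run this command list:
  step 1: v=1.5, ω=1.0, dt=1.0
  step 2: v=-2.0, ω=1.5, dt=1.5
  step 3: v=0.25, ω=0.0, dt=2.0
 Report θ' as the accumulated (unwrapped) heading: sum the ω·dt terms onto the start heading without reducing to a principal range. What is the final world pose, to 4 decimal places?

step 1: θ'=3.3562 (R=1.5000) → pose (-2.8801, -0.0951, 3.3562)
step 2: θ'=5.6062 (R=-1.3333) → pose (-2.3288, 2.2470, 5.6062)
step 3: θ'=5.6062 (straight) → pose (-1.9390, 1.9337, 5.6062)

(-1.9390, 1.9337, 5.6062)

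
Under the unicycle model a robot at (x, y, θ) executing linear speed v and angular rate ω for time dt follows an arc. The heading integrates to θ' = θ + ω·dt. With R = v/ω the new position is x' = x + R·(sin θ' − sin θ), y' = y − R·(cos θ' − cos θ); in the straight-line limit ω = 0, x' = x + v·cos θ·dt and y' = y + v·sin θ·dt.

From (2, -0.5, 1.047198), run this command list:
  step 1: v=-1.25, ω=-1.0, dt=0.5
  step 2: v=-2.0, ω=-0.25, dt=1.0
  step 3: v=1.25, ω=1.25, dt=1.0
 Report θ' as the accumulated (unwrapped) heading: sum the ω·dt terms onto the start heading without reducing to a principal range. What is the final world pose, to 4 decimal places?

(0.4551, -0.8273, 1.5472)

step 1: θ'=0.5472 (R=1.2500) → pose (1.5678, -0.9425, 0.5472)
step 2: θ'=0.2972 (R=8.0000) → pose (-0.2518, -1.7599, 0.2972)
step 3: θ'=1.5472 (R=1.0000) → pose (0.4551, -0.8273, 1.5472)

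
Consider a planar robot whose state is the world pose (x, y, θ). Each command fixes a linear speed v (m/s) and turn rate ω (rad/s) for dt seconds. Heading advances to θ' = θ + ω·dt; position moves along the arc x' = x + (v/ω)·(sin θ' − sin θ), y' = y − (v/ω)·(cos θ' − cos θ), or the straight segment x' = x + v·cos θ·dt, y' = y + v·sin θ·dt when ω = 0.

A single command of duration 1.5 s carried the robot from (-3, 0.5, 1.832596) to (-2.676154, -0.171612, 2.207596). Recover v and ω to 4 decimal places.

v = -0.5000, ω = 0.2500

Δθ = 2.207596 − 1.832596 = 0.375000
ω = Δθ/dt = 0.375000/1.5 = 0.2500
R = −Δy/(cos θ' − cos θ) = -2.0000
v = R·ω = -2.0000·0.2500 = -0.5000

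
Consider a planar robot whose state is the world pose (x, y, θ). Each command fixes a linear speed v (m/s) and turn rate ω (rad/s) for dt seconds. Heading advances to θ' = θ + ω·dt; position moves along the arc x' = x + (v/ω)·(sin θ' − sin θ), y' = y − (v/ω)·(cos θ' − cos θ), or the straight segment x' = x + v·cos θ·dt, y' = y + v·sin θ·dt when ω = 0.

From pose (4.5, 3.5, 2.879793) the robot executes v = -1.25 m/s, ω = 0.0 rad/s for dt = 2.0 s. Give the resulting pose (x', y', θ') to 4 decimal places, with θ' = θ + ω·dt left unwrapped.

θ' = 2.8798 + 0.0·2.0 = 2.8798
ω = 0 → straight: x' = 4.5 + -1.25·cos(2.8798)·2.0 = 6.9148
y' = 3.5 + -1.25·sin(2.8798)·2.0 = 2.8530

(6.9148, 2.8530, 2.8798)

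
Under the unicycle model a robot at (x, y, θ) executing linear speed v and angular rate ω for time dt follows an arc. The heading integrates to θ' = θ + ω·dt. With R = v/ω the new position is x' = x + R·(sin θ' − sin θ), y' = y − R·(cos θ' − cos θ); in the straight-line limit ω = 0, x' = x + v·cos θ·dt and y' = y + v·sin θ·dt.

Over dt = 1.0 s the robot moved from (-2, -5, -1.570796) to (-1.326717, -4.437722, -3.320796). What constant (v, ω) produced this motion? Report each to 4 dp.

v = -1.0000, ω = -1.7500

Δθ = -3.320796 − -1.570796 = -1.750000
ω = Δθ/dt = -1.750000/1.0 = -1.7500
R = Δx/(sin θ' − sin θ) = 0.5714
v = R·ω = 0.5714·-1.7500 = -1.0000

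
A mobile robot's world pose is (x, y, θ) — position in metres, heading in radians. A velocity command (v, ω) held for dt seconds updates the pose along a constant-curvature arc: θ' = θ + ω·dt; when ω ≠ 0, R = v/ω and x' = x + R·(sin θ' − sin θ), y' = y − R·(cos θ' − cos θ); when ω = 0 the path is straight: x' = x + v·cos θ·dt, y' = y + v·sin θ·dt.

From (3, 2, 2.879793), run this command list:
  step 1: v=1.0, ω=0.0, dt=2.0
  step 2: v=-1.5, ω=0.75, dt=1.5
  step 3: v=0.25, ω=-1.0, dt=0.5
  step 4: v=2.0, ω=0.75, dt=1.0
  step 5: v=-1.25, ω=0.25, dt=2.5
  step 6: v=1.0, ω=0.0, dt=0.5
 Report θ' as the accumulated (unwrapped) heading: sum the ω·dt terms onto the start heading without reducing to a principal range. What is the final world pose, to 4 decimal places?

step 1: θ'=2.8798 (straight) → pose (1.0681, 2.5176, 2.8798)
step 2: θ'=4.0048 (R=-2.0000) → pose (3.1056, 3.1495, 4.0048)
step 3: θ'=3.5048 (R=-0.2500) → pose (3.0045, 3.0783, 3.5048)
step 4: θ'=4.2548 (R=2.6667) → pose (1.5595, 1.7637, 4.2548)
step 5: θ'=4.8798 (R=-5.0000) → pose (2.0041, 4.8058, 4.8798)
step 6: θ'=4.8798 (straight) → pose (2.0874, 4.3128, 4.8798)

(2.0874, 4.3128, 4.8798)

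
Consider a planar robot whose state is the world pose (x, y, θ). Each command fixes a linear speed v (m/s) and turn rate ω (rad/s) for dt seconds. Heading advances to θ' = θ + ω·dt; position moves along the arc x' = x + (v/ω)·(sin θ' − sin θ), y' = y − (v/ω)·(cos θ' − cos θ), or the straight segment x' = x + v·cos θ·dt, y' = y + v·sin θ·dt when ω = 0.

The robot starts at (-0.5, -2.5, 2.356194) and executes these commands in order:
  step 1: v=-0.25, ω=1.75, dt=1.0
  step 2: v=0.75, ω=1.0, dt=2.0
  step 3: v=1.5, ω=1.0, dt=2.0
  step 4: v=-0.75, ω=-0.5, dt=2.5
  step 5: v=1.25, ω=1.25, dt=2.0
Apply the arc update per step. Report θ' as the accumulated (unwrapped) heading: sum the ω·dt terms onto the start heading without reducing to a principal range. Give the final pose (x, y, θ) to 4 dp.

(0.8064, -1.5919, 9.3562)

step 1: θ'=4.1062 (R=-0.1429) → pose (-0.2816, -2.4804, 4.1062)
step 2: θ'=6.1062 (R=0.7500) → pose (0.2027, -3.6460, 6.1062)
step 3: θ'=8.1062 (R=1.5000) → pose (1.9194, -1.7951, 8.1062)
step 4: θ'=6.8562 (R=1.5000) → pose (1.2801, -3.4298, 6.8562)
step 5: θ'=9.3562 (R=1.0000) → pose (0.8064, -1.5919, 9.3562)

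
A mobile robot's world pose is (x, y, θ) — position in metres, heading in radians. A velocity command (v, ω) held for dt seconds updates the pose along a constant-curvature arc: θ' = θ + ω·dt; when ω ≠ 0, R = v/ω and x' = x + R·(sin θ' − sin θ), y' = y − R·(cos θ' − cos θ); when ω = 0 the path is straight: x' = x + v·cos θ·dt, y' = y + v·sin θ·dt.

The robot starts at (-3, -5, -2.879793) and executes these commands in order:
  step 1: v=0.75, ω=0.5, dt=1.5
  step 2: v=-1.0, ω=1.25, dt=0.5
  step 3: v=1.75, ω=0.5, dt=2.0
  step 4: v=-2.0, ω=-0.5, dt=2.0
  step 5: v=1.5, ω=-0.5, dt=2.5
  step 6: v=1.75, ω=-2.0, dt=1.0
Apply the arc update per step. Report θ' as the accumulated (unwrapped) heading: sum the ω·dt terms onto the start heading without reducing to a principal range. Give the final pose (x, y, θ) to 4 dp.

step 1: θ'=-2.1298 (R=1.5000) → pose (-3.8835, -5.6534, -2.1298)
step 2: θ'=-1.5048 (R=-0.8000) → pose (-3.7634, -5.1764, -1.5048)
step 3: θ'=-0.5048 (R=3.5000) → pose (-1.9637, -8.0090, -0.5048)
step 4: θ'=-1.5048 (R=4.0000) → pose (-4.0205, -4.7717, -1.5048)
step 5: θ'=-2.7548 (R=-3.0000) → pose (-5.8823, -7.7479, -2.7548)
step 6: θ'=-4.7548 (R=-0.8750) → pose (-7.0866, -6.9005, -4.7548)

(-7.0866, -6.9005, -4.7548)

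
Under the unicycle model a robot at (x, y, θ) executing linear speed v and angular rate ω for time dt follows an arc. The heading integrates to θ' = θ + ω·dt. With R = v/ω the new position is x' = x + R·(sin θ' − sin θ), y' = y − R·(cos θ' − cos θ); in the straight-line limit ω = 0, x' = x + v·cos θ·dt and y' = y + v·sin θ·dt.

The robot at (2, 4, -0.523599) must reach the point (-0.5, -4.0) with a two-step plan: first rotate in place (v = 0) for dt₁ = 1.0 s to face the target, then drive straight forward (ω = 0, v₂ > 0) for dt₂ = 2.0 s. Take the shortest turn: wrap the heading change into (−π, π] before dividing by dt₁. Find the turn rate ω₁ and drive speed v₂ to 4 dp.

heading to target = atan2(-4−4, -0.5−2) = -1.8737
Δθ = wrap(-1.8737 − -0.5236) = -1.3501; ω₁ = Δθ/dt₁ = -1.3501
distance = √((-0.5−2)² + (-4−4)²) = 8.3815; v₂ = distance/dt₂ = 4.1908

ω₁ = -1.3501, v₂ = 4.1908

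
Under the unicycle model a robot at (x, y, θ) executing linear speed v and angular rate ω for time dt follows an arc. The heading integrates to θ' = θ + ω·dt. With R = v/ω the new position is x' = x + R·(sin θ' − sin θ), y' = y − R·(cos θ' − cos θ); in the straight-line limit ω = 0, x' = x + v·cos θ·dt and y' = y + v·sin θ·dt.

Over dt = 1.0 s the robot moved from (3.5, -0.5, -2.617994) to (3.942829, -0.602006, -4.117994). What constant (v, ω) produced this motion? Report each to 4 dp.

v = -0.5000, ω = -1.5000

Δθ = -4.117994 − -2.617994 = -1.500000
ω = Δθ/dt = -1.500000/1.0 = -1.5000
R = Δx/(sin θ' − sin θ) = 0.3333
v = R·ω = 0.3333·-1.5000 = -0.5000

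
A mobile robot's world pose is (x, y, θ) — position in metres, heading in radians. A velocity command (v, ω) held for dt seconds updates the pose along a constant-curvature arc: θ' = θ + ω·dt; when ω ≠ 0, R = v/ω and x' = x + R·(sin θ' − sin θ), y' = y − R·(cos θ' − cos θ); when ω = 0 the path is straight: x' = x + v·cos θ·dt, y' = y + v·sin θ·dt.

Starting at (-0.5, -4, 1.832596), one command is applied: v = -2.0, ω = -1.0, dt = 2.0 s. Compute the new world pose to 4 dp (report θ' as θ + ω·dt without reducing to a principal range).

(-2.7651, -6.4897, -0.1674)

θ' = 1.8326 + -1.0·2.0 = -0.1674
R = v/ω = -2.0/-1.0 = 2.0000
x' = -0.5 + 2.0000·(sin -0.1674 − sin 1.8326) = -2.7651
y' = -4 − 2.0000·(cos -0.1674 − cos 1.8326) = -6.4897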